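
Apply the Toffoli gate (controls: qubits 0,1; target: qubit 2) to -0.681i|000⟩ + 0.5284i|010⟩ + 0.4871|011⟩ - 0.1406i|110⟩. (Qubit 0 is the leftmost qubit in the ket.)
-0.681i|000⟩ + 0.5284i|010⟩ + 0.4871|011⟩ - 0.1406i|111⟩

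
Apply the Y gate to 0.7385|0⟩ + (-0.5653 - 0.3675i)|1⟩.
(-0.3675 + 0.5653i)|0⟩ + 0.7385i|1⟩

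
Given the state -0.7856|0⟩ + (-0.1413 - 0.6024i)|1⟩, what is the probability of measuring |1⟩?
0.3829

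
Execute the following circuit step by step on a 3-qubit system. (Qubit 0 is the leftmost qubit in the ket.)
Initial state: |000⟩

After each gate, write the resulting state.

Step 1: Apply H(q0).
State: 1/√2|000⟩ + 1/√2|100⟩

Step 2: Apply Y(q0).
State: -(1/√2)i|000⟩ + (1/√2)i|100⟩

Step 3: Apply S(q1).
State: -(1/√2)i|000⟩ + (1/√2)i|100⟩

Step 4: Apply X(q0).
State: (1/√2)i|000⟩ - (1/√2)i|100⟩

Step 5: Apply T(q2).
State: (1/√2)i|000⟩ - (1/√2)i|100⟩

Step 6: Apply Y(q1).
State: -1/√2|010⟩ + 1/√2|110⟩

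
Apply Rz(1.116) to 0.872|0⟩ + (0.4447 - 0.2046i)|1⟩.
(0.7397 - 0.4617i)|0⟩ + (0.4856 + 0.0619i)|1⟩

Rz(1.116) = [[e^(−iθ/2), 0], [0, e^(iθ/2)]] with e^(±iθ/2) = cos(θ/2) ± i·sin(θ/2); θ = 1.116, cos(θ/2) ≈ 0.848316, sin(θ/2) ≈ 0.529491.
With a = amp(|0⟩) = 0.872 and b = amp(|1⟩) = (0.4447 - 0.2046i):
new amp(|0⟩) = (0.848316 - 0.529491i)·a = (0.7397 - 0.4617i)
new amp(|1⟩) = (0.848316 + 0.529491i)·b = (0.4856 + 0.0619i)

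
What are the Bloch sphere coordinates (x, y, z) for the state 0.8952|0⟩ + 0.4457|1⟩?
(0.798, 0, 0.6027)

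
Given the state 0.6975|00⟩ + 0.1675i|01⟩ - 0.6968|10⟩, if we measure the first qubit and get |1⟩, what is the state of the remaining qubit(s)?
-|0⟩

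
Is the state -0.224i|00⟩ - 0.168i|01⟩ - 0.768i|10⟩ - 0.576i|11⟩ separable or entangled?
Separable

Writing the state as a|00⟩ + b|01⟩ + c|10⟩ + d|11⟩, it is a product state iff ad − bc = 0.
Here (a, b, c, d) = (-0.224i, -0.168i, -0.768i, -0.576i): ad − bc = (-0.224i)(-0.576i) − (-0.168i)(-0.768i) = 0, so the state is separable.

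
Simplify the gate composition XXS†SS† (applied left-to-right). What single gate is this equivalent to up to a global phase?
S†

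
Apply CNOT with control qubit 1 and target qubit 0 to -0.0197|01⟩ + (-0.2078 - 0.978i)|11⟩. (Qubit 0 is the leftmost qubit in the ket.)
(-0.2078 - 0.978i)|01⟩ - 0.0197|11⟩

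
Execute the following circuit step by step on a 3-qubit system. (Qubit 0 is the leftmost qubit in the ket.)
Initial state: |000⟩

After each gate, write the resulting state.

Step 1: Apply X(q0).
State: |100⟩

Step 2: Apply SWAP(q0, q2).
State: |001⟩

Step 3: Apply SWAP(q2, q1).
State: |010⟩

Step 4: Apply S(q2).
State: |010⟩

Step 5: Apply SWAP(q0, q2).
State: |010⟩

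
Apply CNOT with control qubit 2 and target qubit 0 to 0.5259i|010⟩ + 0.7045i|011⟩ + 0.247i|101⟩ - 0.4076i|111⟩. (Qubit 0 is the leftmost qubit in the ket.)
0.247i|001⟩ + 0.5259i|010⟩ - 0.4076i|011⟩ + 0.7045i|111⟩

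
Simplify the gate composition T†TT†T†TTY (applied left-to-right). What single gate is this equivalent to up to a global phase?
Y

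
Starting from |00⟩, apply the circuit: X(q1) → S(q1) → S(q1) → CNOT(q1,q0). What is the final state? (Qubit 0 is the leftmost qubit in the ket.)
-|11⟩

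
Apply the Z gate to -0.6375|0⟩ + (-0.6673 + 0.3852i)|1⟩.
-0.6375|0⟩ + (0.6673 - 0.3852i)|1⟩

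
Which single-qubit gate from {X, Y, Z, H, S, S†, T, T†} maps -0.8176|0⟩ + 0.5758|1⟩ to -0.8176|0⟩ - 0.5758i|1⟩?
S†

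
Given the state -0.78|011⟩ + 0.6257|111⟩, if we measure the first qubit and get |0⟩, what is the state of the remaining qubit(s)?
-|11⟩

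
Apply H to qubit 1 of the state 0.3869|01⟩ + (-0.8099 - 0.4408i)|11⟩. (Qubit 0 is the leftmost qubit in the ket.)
0.2736|00⟩ - 0.2736|01⟩ + (-0.5727 - 0.3117i)|10⟩ + (0.5727 + 0.3117i)|11⟩

H on qubit 1 mixes each pair of kets that differ only in qubit 1: amplitudes (a, b) of (|…0…⟩, |…1…⟩) become ((a + b)/√2, (a − b)/√2). Kets absent from the input have amplitude 0.
(|00⟩, |01⟩): (a, b) = (0, 0.3869) → (0.2736, -0.2736)
(|10⟩, |11⟩): (a, b) = (0, (-0.8099 - 0.4408i)) → ((-0.5727 - 0.3117i), (0.5727 + 0.3117i))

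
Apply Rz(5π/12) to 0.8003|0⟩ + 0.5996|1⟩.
(0.6349 - 0.4872i)|0⟩ + (0.4757 + 0.365i)|1⟩

Rz(5π/12) = [[e^(−iθ/2), 0], [0, e^(iθ/2)]] with e^(±iθ/2) = cos(θ/2) ± i·sin(θ/2); θ = 5π/12, cos(θ/2) ≈ 0.793353, sin(θ/2) ≈ 0.608761.
With a = amp(|0⟩) = 0.8003 and b = amp(|1⟩) = 0.5996:
new amp(|0⟩) = (0.793353 - 0.608761i)·a = (0.6349 - 0.4872i)
new amp(|1⟩) = (0.793353 + 0.608761i)·b = (0.4757 + 0.365i)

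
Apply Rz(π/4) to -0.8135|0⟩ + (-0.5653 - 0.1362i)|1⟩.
(-0.7516 + 0.3113i)|0⟩ + (-0.4701 - 0.3422i)|1⟩

Rz(π/4) = [[e^(−iθ/2), 0], [0, e^(iθ/2)]] with e^(±iθ/2) = cos(θ/2) ± i·sin(θ/2); θ = π/4, cos(θ/2) ≈ 0.92388, sin(θ/2) ≈ 0.382683.
With a = amp(|0⟩) = -0.8135 and b = amp(|1⟩) = (-0.5653 - 0.1362i):
new amp(|0⟩) = (0.92388 - 0.382683i)·a = (-0.7516 + 0.3113i)
new amp(|1⟩) = (0.92388 + 0.382683i)·b = (-0.4701 - 0.3422i)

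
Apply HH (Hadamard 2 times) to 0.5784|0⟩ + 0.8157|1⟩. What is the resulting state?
0.5784|0⟩ + 0.8157|1⟩

H² = I, so an even number of Hadamards cancels: H^2 = I and the state is unchanged.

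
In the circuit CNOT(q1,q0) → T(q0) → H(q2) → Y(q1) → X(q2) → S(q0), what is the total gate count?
6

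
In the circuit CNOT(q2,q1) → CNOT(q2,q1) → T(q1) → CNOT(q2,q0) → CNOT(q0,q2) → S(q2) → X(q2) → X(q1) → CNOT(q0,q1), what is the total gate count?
9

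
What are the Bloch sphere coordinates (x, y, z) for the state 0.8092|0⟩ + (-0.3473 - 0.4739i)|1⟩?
(-0.5621, -0.767, 0.3096)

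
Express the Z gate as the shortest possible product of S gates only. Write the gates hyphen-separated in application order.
S-S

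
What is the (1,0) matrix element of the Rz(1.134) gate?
0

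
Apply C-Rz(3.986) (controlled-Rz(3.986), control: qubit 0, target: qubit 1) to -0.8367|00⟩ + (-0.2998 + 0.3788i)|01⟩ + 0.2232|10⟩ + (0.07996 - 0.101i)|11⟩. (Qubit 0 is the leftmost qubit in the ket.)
-0.8367|00⟩ + (-0.2998 + 0.3788i)|01⟩ + (-0.09146 - 0.2036i)|10⟩ + (0.05937 + 0.1143i)|11⟩

C-Rz(3.986) leaves the control-|0⟩ kets |00⟩, |01⟩ unchanged and applies Rz(3.986) to qubit 1 on the control-|1⟩ pair (|10⟩, |11⟩).
Rz(3.986) = [[e^(−iθ/2), 0], [0, e^(iθ/2)]] with e^(±iθ/2) = cos(θ/2) ± i·sin(θ/2); θ = 3.986, cos(θ/2) ≈ -0.409772, sin(θ/2) ≈ 0.912188.
With a = amp(|10⟩) = 0.2232 and b = amp(|11⟩) = (0.07996 - 0.101i):
new amp(|10⟩) = (-0.409772 - 0.912188i)·a = (-0.09146 - 0.2036i)
new amp(|11⟩) = (-0.409772 + 0.912188i)·b = (0.05937 + 0.1143i)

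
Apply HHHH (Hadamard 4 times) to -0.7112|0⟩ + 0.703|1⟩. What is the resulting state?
-0.7112|0⟩ + 0.703|1⟩

H² = I, so an even number of Hadamards cancels: H^4 = I and the state is unchanged.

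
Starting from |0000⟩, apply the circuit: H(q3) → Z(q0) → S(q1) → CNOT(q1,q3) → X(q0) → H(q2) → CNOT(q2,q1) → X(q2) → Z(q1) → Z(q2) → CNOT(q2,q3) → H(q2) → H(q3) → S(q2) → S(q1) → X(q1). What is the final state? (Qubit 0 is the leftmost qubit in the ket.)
-(1/2)i|1000⟩ + 1/2|1010⟩ - 1/2|1100⟩ + (1/2)i|1110⟩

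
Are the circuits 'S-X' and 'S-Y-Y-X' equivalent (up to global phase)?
Yes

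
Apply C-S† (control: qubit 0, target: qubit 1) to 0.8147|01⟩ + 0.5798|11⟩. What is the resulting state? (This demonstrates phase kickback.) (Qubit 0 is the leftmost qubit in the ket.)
0.8147|01⟩ - 0.5798i|11⟩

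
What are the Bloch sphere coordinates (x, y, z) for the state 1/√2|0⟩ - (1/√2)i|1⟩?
(0, -1, 0)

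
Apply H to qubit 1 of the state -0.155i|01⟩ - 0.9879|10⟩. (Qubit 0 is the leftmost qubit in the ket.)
-0.1096i|00⟩ + 0.1096i|01⟩ - 0.6986|10⟩ - 0.6986|11⟩

H on qubit 1 mixes each pair of kets that differ only in qubit 1: amplitudes (a, b) of (|…0…⟩, |…1…⟩) become ((a + b)/√2, (a − b)/√2). Kets absent from the input have amplitude 0.
(|00⟩, |01⟩): (a, b) = (0, -0.155i) → (-0.1096i, 0.1096i)
(|10⟩, |11⟩): (a, b) = (-0.9879, 0) → (-0.6986, -0.6986)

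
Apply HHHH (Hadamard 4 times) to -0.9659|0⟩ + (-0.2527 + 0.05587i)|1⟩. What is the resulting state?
-0.9659|0⟩ + (-0.2527 + 0.05587i)|1⟩

H² = I, so an even number of Hadamards cancels: H^4 = I and the state is unchanged.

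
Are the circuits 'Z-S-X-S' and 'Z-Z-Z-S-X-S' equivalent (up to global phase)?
Yes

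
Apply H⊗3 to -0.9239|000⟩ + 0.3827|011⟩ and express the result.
-0.1913|000⟩ - 0.462|001⟩ - 0.462|010⟩ - 0.1913|011⟩ - 0.1913|100⟩ - 0.462|101⟩ - 0.462|110⟩ - 0.1913|111⟩

H⊗3 gives amp(|y⟩) = (1/2√2) Σ_x (−1)^(x·y) amp(|x⟩), where x·y is the number of positions in which both x and y have a 1.
|000⟩: (-0.9239 + 0.3827)/(2√2) = -0.1913
|001⟩: (-0.9239 - 0.3827)/(2√2) = -0.462
|010⟩: (-0.9239 - 0.3827)/(2√2) = -0.462
|011⟩: (-0.9239 + 0.3827)/(2√2) = -0.1913
|100⟩: (-0.9239 + 0.3827)/(2√2) = -0.1913
|101⟩: (-0.9239 - 0.3827)/(2√2) = -0.462
|110⟩: (-0.9239 - 0.3827)/(2√2) = -0.462
|111⟩: (-0.9239 + 0.3827)/(2√2) = -0.1913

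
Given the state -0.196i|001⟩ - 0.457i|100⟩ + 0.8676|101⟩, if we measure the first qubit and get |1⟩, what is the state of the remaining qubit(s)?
-0.466i|00⟩ + 0.8848|01⟩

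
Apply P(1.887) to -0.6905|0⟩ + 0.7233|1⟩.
-0.6905|0⟩ + (-0.2249 + 0.6874i)|1⟩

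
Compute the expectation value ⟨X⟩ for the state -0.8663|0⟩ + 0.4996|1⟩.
-0.8656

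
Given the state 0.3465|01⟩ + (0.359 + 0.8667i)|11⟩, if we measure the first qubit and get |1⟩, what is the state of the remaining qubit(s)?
(0.3827 + 0.9239i)|1⟩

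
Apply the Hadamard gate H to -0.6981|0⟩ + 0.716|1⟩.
0.01266|0⟩ - 0.9999|1⟩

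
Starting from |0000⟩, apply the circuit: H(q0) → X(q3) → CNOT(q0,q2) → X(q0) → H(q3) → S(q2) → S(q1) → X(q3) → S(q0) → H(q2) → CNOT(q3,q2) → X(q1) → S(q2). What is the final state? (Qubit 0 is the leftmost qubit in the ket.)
-(1/√8)i|0100⟩ - (1/√8)i|0101⟩ - 1/√8|0110⟩ - 1/√8|0111⟩ - (1/√8)i|1100⟩ + (1/√8)i|1101⟩ + 1/√8|1110⟩ - 1/√8|1111⟩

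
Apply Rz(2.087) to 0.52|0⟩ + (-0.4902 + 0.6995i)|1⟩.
(0.2617 - 0.4494i)|0⟩ + (-0.8512 - 0.07163i)|1⟩

Rz(2.087) = [[e^(−iθ/2), 0], [0, e^(iθ/2)]] with e^(±iθ/2) = cos(θ/2) ± i·sin(θ/2); θ = 2.087, cos(θ/2) ≈ 0.503199, sin(θ/2) ≈ 0.864171.
With a = amp(|0⟩) = 0.52 and b = amp(|1⟩) = (-0.4902 + 0.6995i):
new amp(|0⟩) = (0.503199 - 0.864171i)·a = (0.2617 - 0.4494i)
new amp(|1⟩) = (0.503199 + 0.864171i)·b = (-0.8512 - 0.07163i)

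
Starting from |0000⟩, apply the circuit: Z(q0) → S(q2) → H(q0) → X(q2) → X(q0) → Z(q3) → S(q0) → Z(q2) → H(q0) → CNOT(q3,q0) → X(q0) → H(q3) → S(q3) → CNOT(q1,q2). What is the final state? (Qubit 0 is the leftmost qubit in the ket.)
(-1/√8 + (1/√8)i)|0010⟩ + (-1/√8 - (1/√8)i)|0011⟩ + (-1/√8 - (1/√8)i)|1010⟩ + (1/√8 - (1/√8)i)|1011⟩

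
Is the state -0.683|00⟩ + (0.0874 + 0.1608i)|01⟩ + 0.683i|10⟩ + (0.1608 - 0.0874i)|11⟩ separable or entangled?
Separable

Writing the state as a|00⟩ + b|01⟩ + c|10⟩ + d|11⟩, it is a product state iff ad − bc = 0.
Here (a, b, c, d) = (-0.683, (0.0874 + 0.1608i), 0.683i, (0.1608 - 0.0874i)): ad − bc = (-0.683)(0.1608 - 0.0874i) − (0.0874 + 0.1608i)(0.683i) = 0, so the state is separable.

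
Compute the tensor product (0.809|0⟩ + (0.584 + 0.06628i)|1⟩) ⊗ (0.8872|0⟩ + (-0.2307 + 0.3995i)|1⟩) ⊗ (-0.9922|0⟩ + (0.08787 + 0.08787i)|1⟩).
-0.7121|000⟩ + (0.06307 + 0.06307i)|001⟩ + (0.1852 - 0.3207i)|010⟩ + (-0.0448 + 0.012i)|011⟩ + (-0.5141 - 0.05834i)|100⟩ + (0.04036 + 0.05069i)|101⟩ + (0.16 - 0.2163i)|110⟩ + (-0.03332 + 0.004992i)|111⟩

amp(|b₁b₂…⟩) = product of the factor amplitudes for bits b₁, b₂, …; only kets whose every factor amplitude is nonzero survive.
|000⟩: (0.809)(0.8872)(-0.9922) = -0.7121
|001⟩: (0.809)(0.8872)(0.08787 + 0.08787i) = (0.06307 + 0.06307i)
|010⟩: (0.809)(-0.2307 + 0.3995i)(-0.9922) = (0.1852 - 0.3207i)
|011⟩: (0.809)(-0.2307 + 0.3995i)(0.08787 + 0.08787i) = (-0.0448 + 0.012i)
|100⟩: (0.584 + 0.06628i)(0.8872)(-0.9922) = (-0.5141 - 0.05834i)
|101⟩: (0.584 + 0.06628i)(0.8872)(0.08787 + 0.08787i) = (0.04036 + 0.05069i)
|110⟩: (0.584 + 0.06628i)(-0.2307 + 0.3995i)(-0.9922) = (0.16 - 0.2163i)
|111⟩: (0.584 + 0.06628i)(-0.2307 + 0.3995i)(0.08787 + 0.08787i) = (-0.03332 + 0.004992i)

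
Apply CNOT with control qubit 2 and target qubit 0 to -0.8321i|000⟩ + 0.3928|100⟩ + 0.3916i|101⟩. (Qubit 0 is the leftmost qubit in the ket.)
-0.8321i|000⟩ + 0.3916i|001⟩ + 0.3928|100⟩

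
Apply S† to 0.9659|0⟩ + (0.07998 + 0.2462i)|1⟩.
0.9659|0⟩ + (0.2462 - 0.07998i)|1⟩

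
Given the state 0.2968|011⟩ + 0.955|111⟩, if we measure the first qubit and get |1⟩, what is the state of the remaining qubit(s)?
|11⟩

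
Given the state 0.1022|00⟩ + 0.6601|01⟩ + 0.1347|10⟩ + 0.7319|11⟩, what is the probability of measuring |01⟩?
0.4357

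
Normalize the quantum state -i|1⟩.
-i|1⟩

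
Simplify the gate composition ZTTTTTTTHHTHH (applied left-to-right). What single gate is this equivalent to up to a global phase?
Z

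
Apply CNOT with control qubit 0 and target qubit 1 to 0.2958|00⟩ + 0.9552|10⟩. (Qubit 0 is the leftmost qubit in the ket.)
0.2958|00⟩ + 0.9552|11⟩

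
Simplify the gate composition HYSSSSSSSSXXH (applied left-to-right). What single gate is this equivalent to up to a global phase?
Y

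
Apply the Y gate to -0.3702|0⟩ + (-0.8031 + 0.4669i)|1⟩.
(0.4669 + 0.8031i)|0⟩ - 0.3702i|1⟩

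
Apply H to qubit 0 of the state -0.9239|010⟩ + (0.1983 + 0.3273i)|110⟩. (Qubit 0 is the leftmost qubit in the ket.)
(-0.5131 + 0.2314i)|010⟩ + (-0.7935 - 0.2314i)|110⟩

H on qubit 0 mixes each pair of kets that differ only in qubit 0: amplitudes (a, b) of (|…0…⟩, |…1…⟩) become ((a + b)/√2, (a − b)/√2). Kets absent from the input have amplitude 0.
(|010⟩, |110⟩): (a, b) = (-0.9239, (0.1983 + 0.3273i)) → ((-0.5131 + 0.2314i), (-0.7935 - 0.2314i))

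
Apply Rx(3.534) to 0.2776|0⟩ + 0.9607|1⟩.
(-0.05412 - 0.9423i)|0⟩ + (-0.1873 - 0.2723i)|1⟩

Rx(3.534) = [[cos(θ/2), −i·sin(θ/2)], [−i·sin(θ/2), cos(θ/2)]]; θ = 3.534, cos(θ/2) ≈ -0.194947, sin(θ/2) ≈ 0.980814.
With a = amp(|0⟩) = 0.2776 and b = amp(|1⟩) = 0.9607:
new amp(|0⟩) = (-0.194947)·a + (-0.980814i)·b = (-0.05412 - 0.9423i)
new amp(|1⟩) = (-0.980814i)·a + (-0.194947)·b = (-0.1873 - 0.2723i)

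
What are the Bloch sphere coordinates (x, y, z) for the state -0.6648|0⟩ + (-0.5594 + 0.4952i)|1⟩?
(0.7438, -0.6584, -0.1162)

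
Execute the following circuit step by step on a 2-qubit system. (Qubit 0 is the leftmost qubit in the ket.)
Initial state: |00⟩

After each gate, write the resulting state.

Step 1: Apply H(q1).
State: 1/√2|00⟩ + 1/√2|01⟩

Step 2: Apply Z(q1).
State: 1/√2|00⟩ - 1/√2|01⟩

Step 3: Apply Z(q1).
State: 1/√2|00⟩ + 1/√2|01⟩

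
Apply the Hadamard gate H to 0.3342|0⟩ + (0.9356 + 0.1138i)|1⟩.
(0.8979 + 0.08047i)|0⟩ + (-0.4253 - 0.08047i)|1⟩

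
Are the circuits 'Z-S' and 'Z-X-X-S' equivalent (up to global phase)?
Yes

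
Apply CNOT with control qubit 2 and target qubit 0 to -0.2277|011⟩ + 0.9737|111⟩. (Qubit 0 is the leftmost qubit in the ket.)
0.9737|011⟩ - 0.2277|111⟩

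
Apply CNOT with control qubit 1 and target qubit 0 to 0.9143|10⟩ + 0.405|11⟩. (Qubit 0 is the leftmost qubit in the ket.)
0.405|01⟩ + 0.9143|10⟩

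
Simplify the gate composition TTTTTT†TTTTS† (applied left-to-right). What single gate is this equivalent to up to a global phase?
S†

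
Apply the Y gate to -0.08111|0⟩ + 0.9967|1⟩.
-0.9967i|0⟩ - 0.08111i|1⟩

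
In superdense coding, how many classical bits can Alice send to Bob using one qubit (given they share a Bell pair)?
2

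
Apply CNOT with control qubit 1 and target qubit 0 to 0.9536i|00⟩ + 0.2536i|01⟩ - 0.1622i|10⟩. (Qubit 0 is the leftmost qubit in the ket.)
0.9536i|00⟩ - 0.1622i|10⟩ + 0.2536i|11⟩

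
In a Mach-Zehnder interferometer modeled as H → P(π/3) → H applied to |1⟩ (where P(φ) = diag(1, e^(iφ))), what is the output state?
(0.25 - 0.433i)|0⟩ + (0.75 + 0.433i)|1⟩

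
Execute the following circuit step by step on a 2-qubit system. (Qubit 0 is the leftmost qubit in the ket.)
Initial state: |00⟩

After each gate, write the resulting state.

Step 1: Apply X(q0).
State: |10⟩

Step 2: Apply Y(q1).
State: i|11⟩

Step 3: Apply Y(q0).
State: |01⟩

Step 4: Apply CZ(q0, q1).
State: |01⟩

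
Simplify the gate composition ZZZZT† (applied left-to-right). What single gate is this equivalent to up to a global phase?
T†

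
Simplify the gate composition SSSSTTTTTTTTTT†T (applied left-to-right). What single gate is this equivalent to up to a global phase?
T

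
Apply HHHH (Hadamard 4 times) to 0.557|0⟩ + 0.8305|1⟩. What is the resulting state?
0.557|0⟩ + 0.8305|1⟩

H² = I, so an even number of Hadamards cancels: H^4 = I and the state is unchanged.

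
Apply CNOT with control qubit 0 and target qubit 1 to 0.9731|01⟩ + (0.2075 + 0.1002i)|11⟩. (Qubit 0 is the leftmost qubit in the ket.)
0.9731|01⟩ + (0.2075 + 0.1002i)|10⟩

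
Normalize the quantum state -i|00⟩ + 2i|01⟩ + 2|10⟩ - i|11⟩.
-0.3162i|00⟩ + 0.6325i|01⟩ + 0.6325|10⟩ - 0.3162i|11⟩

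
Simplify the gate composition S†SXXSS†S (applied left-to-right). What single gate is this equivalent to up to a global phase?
S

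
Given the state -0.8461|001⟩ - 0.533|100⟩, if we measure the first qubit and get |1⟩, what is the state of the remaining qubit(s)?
-|00⟩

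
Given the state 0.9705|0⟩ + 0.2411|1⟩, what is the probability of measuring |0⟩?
0.9419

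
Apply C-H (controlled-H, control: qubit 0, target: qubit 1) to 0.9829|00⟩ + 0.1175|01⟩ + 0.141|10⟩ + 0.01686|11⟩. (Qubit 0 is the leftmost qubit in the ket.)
0.9829|00⟩ + 0.1175|01⟩ + 0.1116|10⟩ + 0.08778|11⟩

C-H leaves the control-|0⟩ kets |00⟩, |01⟩ unchanged and applies H to qubit 1 on the control-|1⟩ pair (|10⟩, |11⟩).
H = [[1/√2, 1/√2], [1/√2, -1/√2]].
With a = amp(|10⟩) = 0.141 and b = amp(|11⟩) = 0.01686:
new amp(|10⟩) = (1/√2)·a + (1/√2)·b = 0.1116
new amp(|11⟩) = (1/√2)·a + (-1/√2)·b = 0.08778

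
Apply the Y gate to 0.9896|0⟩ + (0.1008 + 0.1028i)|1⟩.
(0.1028 - 0.1008i)|0⟩ + 0.9896i|1⟩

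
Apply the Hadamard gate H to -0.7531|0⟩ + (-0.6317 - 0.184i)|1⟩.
(-0.9792 - 0.1301i)|0⟩ + (-0.08584 + 0.1301i)|1⟩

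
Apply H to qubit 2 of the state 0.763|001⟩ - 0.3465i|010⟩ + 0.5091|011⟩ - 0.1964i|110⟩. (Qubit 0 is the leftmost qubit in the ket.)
0.5395|000⟩ - 0.5395|001⟩ + (0.36 - 0.245i)|010⟩ + (-0.36 - 0.245i)|011⟩ - 0.1389i|110⟩ - 0.1389i|111⟩

H on qubit 2 mixes each pair of kets that differ only in qubit 2: amplitudes (a, b) of (|…0…⟩, |…1…⟩) become ((a + b)/√2, (a − b)/√2). Kets absent from the input have amplitude 0.
(|000⟩, |001⟩): (a, b) = (0, 0.763) → (0.5395, -0.5395)
(|010⟩, |011⟩): (a, b) = (-0.3465i, 0.5091) → ((0.36 - 0.245i), (-0.36 - 0.245i))
(|110⟩, |111⟩): (a, b) = (-0.1964i, 0) → (-0.1389i, -0.1389i)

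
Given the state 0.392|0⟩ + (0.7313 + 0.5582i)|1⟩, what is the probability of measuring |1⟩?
0.8464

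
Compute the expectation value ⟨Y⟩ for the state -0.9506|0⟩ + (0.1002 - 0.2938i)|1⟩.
0.5586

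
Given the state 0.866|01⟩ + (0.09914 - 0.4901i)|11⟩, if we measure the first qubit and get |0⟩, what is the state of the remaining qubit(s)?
|1⟩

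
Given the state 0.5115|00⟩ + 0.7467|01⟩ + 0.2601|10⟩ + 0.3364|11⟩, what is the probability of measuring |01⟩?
0.5576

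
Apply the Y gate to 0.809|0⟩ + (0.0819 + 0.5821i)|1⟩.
(0.5821 - 0.0819i)|0⟩ + 0.809i|1⟩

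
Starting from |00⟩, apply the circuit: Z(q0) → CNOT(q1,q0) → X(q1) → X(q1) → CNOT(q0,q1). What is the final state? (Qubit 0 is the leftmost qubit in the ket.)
|00⟩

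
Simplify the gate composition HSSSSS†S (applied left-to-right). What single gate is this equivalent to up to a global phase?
H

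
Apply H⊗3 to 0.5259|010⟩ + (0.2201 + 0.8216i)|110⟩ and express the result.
(0.2638 + 0.2905i)|000⟩ + (0.2638 + 0.2905i)|001⟩ + (-0.2638 - 0.2905i)|010⟩ + (-0.2638 - 0.2905i)|011⟩ + (0.1081 - 0.2905i)|100⟩ + (0.1081 - 0.2905i)|101⟩ + (-0.1081 + 0.2905i)|110⟩ + (-0.1081 + 0.2905i)|111⟩

H⊗3 gives amp(|y⟩) = (1/2√2) Σ_x (−1)^(x·y) amp(|x⟩), where x·y is the number of positions in which both x and y have a 1.
|000⟩: (0.5259 + (0.2201 + 0.8216i))/(2√2) = (0.2638 + 0.2905i)
|001⟩: (0.5259 + (0.2201 + 0.8216i))/(2√2) = (0.2638 + 0.2905i)
|010⟩: (-0.5259 - (0.2201 + 0.8216i))/(2√2) = (-0.2638 - 0.2905i)
|011⟩: (-0.5259 - (0.2201 + 0.8216i))/(2√2) = (-0.2638 - 0.2905i)
|100⟩: (0.5259 - (0.2201 + 0.8216i))/(2√2) = (0.1081 - 0.2905i)
|101⟩: (0.5259 - (0.2201 + 0.8216i))/(2√2) = (0.1081 - 0.2905i)
|110⟩: (-0.5259 + (0.2201 + 0.8216i))/(2√2) = (-0.1081 + 0.2905i)
|111⟩: (-0.5259 + (0.2201 + 0.8216i))/(2√2) = (-0.1081 + 0.2905i)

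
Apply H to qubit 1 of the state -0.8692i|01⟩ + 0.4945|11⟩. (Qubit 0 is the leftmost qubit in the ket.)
-0.6146i|00⟩ + 0.6146i|01⟩ + 0.3497|10⟩ - 0.3497|11⟩

H on qubit 1 mixes each pair of kets that differ only in qubit 1: amplitudes (a, b) of (|…0…⟩, |…1…⟩) become ((a + b)/√2, (a − b)/√2). Kets absent from the input have amplitude 0.
(|00⟩, |01⟩): (a, b) = (0, -0.8692i) → (-0.6146i, 0.6146i)
(|10⟩, |11⟩): (a, b) = (0, 0.4945) → (0.3497, -0.3497)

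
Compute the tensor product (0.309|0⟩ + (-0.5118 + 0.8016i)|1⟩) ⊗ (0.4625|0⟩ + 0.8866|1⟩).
0.1429|00⟩ + 0.274|01⟩ + (-0.2367 + 0.3707i)|10⟩ + (-0.4538 + 0.7107i)|11⟩

amp(|b₁b₂…⟩) = product of the factor amplitudes for bits b₁, b₂, …; only kets whose every factor amplitude is nonzero survive.
|00⟩: (0.309)(0.4625) = 0.1429
|01⟩: (0.309)(0.8866) = 0.274
|10⟩: (-0.5118 + 0.8016i)(0.4625) = (-0.2367 + 0.3707i)
|11⟩: (-0.5118 + 0.8016i)(0.8866) = (-0.4538 + 0.7107i)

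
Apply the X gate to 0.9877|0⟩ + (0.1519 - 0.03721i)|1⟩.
(0.1519 - 0.03721i)|0⟩ + 0.9877|1⟩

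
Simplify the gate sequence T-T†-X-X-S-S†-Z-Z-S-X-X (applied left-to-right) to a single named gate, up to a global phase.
S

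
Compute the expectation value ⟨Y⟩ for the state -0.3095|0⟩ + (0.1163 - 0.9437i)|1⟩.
0.5842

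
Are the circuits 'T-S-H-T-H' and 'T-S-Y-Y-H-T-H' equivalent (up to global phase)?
Yes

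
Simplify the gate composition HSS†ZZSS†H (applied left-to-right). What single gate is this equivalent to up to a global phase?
I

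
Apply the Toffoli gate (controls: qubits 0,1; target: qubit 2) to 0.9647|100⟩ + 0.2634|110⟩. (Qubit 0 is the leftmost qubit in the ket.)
0.9647|100⟩ + 0.2634|111⟩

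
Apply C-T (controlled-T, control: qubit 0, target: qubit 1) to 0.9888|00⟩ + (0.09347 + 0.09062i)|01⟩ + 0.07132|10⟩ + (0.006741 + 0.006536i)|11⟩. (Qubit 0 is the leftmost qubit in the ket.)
0.9888|00⟩ + (0.09347 + 0.09062i)|01⟩ + 0.07132|10⟩ + (0.000145 + 0.009388i)|11⟩

C-T leaves the control-|0⟩ kets |00⟩, |01⟩ unchanged and applies T to qubit 1 on the control-|1⟩ pair (|10⟩, |11⟩).
T = [[1, 0], [0, (1/√2 + (1/√2)i)]].
With a = amp(|10⟩) = 0.07132 and b = amp(|11⟩) = (0.006741 + 0.006536i):
new amp(|10⟩) = (1)·a = 0.07132
new amp(|11⟩) = (1/√2 + (1/√2)i)·b = (0.000145 + 0.009388i)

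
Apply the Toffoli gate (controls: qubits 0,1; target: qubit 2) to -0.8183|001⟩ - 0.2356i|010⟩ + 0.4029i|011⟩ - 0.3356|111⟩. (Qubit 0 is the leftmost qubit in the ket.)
-0.8183|001⟩ - 0.2356i|010⟩ + 0.4029i|011⟩ - 0.3356|110⟩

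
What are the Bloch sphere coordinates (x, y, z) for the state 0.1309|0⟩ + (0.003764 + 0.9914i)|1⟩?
(0.0009854, 0.2595, -0.9658)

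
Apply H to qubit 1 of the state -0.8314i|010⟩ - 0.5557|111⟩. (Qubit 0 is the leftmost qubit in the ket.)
-0.5879i|000⟩ + 0.5879i|010⟩ - 0.3929|101⟩ + 0.3929|111⟩

H on qubit 1 mixes each pair of kets that differ only in qubit 1: amplitudes (a, b) of (|…0…⟩, |…1…⟩) become ((a + b)/√2, (a − b)/√2). Kets absent from the input have amplitude 0.
(|000⟩, |010⟩): (a, b) = (0, -0.8314i) → (-0.5879i, 0.5879i)
(|101⟩, |111⟩): (a, b) = (0, -0.5557) → (-0.3929, 0.3929)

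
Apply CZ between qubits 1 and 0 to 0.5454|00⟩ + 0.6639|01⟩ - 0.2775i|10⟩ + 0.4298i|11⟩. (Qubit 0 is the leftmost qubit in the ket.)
0.5454|00⟩ + 0.6639|01⟩ - 0.2775i|10⟩ - 0.4298i|11⟩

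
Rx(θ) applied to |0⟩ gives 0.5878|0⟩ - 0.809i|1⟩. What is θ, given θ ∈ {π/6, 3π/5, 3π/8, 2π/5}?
3π/5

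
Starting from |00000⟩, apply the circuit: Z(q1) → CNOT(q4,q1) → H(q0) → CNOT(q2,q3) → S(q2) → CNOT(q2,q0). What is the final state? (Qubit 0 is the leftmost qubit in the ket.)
1/√2|00000⟩ + 1/√2|10000⟩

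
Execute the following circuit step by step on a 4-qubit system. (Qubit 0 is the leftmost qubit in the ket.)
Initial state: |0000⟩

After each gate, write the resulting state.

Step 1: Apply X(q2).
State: |0010⟩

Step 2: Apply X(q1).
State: |0110⟩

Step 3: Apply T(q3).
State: |0110⟩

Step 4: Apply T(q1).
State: (1/√2 + (1/√2)i)|0110⟩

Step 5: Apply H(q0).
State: (1/2 + (1/2)i)|0110⟩ + (1/2 + (1/2)i)|1110⟩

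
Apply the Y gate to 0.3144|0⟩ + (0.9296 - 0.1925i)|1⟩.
(-0.1925 - 0.9296i)|0⟩ + 0.3144i|1⟩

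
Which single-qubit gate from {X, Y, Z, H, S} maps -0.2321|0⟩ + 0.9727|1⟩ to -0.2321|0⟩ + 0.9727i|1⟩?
S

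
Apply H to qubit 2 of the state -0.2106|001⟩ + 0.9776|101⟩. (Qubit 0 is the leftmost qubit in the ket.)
-0.1489|000⟩ + 0.1489|001⟩ + 0.6913|100⟩ - 0.6913|101⟩

H on qubit 2 mixes each pair of kets that differ only in qubit 2: amplitudes (a, b) of (|…0…⟩, |…1…⟩) become ((a + b)/√2, (a − b)/√2). Kets absent from the input have amplitude 0.
(|000⟩, |001⟩): (a, b) = (0, -0.2106) → (-0.1489, 0.1489)
(|100⟩, |101⟩): (a, b) = (0, 0.9776) → (0.6913, -0.6913)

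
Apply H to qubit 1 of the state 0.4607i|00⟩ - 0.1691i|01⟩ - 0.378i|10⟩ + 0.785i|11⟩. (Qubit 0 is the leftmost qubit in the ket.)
0.2062i|00⟩ + 0.4453i|01⟩ + 0.2878i|10⟩ - 0.8224i|11⟩

H on qubit 1 mixes each pair of kets that differ only in qubit 1: amplitudes (a, b) of (|…0…⟩, |…1…⟩) become ((a + b)/√2, (a − b)/√2). Kets absent from the input have amplitude 0.
(|00⟩, |01⟩): (a, b) = (0.4607i, -0.1691i) → (0.2062i, 0.4453i)
(|10⟩, |11⟩): (a, b) = (-0.378i, 0.785i) → (0.2878i, -0.8224i)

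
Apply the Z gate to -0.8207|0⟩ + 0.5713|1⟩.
-0.8207|0⟩ - 0.5713|1⟩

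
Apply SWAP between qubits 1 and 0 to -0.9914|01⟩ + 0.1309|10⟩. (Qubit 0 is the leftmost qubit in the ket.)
0.1309|01⟩ - 0.9914|10⟩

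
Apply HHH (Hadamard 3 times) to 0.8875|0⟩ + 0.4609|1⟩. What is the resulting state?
0.9535|0⟩ + 0.3017|1⟩

H² = I, so H^3 = H: a single Hadamard. With (a, b) = (0.8875, 0.4609), H gives ((a + b)/√2, (a − b)/√2) = (0.9535, 0.3017).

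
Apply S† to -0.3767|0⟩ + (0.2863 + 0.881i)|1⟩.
-0.3767|0⟩ + (0.881 - 0.2863i)|1⟩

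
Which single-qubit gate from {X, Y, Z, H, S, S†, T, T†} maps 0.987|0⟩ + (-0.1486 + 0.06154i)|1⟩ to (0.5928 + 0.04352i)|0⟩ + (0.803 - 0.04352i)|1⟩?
H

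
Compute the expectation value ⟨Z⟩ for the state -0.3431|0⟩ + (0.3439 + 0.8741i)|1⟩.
-0.7646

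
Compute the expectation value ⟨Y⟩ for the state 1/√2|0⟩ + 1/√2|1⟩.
0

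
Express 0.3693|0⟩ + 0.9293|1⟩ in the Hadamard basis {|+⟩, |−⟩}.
0.9182|+⟩ - 0.396|−⟩

With |ψ⟩ = α|0⟩ + β|1⟩, the Hadamard-basis coefficients are ⟨+|ψ⟩ = (α + β)/√2 and ⟨−|ψ⟩ = (α − β)/√2.
Here α = 0.3693, β = 0.9293: (α + β)/√2 = 0.9182, (α − β)/√2 = -0.396.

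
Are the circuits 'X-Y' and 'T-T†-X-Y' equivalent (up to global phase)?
Yes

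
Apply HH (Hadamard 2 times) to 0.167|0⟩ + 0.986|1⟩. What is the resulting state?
0.167|0⟩ + 0.986|1⟩

H² = I, so an even number of Hadamards cancels: H^2 = I and the state is unchanged.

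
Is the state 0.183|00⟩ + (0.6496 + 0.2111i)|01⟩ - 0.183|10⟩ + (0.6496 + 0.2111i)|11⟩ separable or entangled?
Entangled

Writing the state as a|00⟩ + b|01⟩ + c|10⟩ + d|11⟩, it is a product state iff ad − bc = 0.
Here (a, b, c, d) = (0.183, (0.6496 + 0.2111i), -0.183, (0.6496 + 0.2111i)): ad − bc = (0.183)(0.6496 + 0.2111i) − (0.6496 + 0.2111i)(-0.183) = (0.2378 + 0.07726i) ≠ 0, so the state is entangled.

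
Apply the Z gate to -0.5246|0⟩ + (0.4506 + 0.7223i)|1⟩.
-0.5246|0⟩ + (-0.4506 - 0.7223i)|1⟩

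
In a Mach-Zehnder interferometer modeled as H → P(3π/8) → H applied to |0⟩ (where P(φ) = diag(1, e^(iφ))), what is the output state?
(0.6913 + 0.4619i)|0⟩ + (0.3087 - 0.4619i)|1⟩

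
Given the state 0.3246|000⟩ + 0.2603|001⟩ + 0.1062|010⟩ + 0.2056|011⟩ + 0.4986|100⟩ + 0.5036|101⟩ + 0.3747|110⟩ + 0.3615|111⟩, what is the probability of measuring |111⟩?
0.1307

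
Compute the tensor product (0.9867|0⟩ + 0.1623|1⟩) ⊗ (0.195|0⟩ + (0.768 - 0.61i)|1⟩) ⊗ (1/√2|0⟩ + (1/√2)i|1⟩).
0.1361|000⟩ + 0.1361i|001⟩ + (0.5358 - 0.4256i)|010⟩ + (0.4256 + 0.5358i)|011⟩ + 0.02238|100⟩ + 0.02238i|101⟩ + (0.08814 - 0.07001i)|110⟩ + (0.07001 + 0.08814i)|111⟩

amp(|b₁b₂…⟩) = product of the factor amplitudes for bits b₁, b₂, …; only kets whose every factor amplitude is nonzero survive.
|000⟩: (0.9867)(0.195)(1/√2) = 0.1361
|001⟩: (0.9867)(0.195)((1/√2)i) = 0.1361i
|010⟩: (0.9867)(0.768 - 0.61i)(1/√2) = (0.5358 - 0.4256i)
|011⟩: (0.9867)(0.768 - 0.61i)((1/√2)i) = (0.4256 + 0.5358i)
|100⟩: (0.1623)(0.195)(1/√2) = 0.02238
|101⟩: (0.1623)(0.195)((1/√2)i) = 0.02238i
|110⟩: (0.1623)(0.768 - 0.61i)(1/√2) = (0.08814 - 0.07001i)
|111⟩: (0.1623)(0.768 - 0.61i)((1/√2)i) = (0.07001 + 0.08814i)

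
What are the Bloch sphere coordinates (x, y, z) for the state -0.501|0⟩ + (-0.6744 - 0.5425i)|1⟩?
(0.6757, 0.5436, -0.4981)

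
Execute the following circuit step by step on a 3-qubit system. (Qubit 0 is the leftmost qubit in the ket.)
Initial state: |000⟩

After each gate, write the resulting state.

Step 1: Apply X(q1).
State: |010⟩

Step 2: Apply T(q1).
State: (1/√2 + (1/√2)i)|010⟩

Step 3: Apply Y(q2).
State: (-1/√2 + (1/√2)i)|011⟩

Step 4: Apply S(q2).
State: (-1/√2 - (1/√2)i)|011⟩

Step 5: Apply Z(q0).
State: (-1/√2 - (1/√2)i)|011⟩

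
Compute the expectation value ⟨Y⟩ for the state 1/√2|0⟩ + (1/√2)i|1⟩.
1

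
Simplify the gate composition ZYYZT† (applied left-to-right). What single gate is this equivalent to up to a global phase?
T†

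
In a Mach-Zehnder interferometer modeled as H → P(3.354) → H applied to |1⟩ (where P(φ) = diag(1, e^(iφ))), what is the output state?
(0.9888 + 0.1054i)|0⟩ + (0.01124 - 0.1054i)|1⟩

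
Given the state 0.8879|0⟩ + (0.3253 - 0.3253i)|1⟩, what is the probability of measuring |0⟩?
0.7884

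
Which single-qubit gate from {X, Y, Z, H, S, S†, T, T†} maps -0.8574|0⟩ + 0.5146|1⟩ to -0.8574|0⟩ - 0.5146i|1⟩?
S†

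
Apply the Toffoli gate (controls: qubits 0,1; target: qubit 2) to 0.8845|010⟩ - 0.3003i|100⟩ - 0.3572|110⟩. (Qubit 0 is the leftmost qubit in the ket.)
0.8845|010⟩ - 0.3003i|100⟩ - 0.3572|111⟩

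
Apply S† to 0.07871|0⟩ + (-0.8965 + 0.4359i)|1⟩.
0.07871|0⟩ + (0.4359 + 0.8965i)|1⟩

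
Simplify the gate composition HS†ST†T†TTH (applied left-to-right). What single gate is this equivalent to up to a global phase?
I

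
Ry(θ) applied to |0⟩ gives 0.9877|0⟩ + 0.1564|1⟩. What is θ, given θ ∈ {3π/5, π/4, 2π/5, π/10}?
π/10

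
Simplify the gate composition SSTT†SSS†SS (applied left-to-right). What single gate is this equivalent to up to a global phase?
S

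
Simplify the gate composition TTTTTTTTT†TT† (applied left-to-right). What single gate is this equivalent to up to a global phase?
T†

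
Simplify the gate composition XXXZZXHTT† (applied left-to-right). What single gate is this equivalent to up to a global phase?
H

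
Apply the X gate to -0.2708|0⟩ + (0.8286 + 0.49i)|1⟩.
(0.8286 + 0.49i)|0⟩ - 0.2708|1⟩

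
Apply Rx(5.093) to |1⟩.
-0.5606i|0⟩ - 0.8281|1⟩

Rx(5.093) = [[cos(θ/2), −i·sin(θ/2)], [−i·sin(θ/2), cos(θ/2)]]; θ = 5.093, cos(θ/2) ≈ -0.828097, sin(θ/2) ≈ 0.560585.
With a = amp(|0⟩) = 0 and b = amp(|1⟩) = 1:
new amp(|0⟩) = (-0.828097)·a + (-0.560585i)·b = -0.5606i
new amp(|1⟩) = (-0.560585i)·a + (-0.828097)·b = -0.8281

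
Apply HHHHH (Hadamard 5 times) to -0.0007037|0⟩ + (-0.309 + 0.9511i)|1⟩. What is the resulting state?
(-0.219 + 0.6725i)|0⟩ + (0.218 - 0.6725i)|1⟩

H² = I, so H^5 = H: a single Hadamard. With (a, b) = (-0.0007037, (-0.309 + 0.9511i)), H gives ((a + b)/√2, (a − b)/√2) = ((-0.219 + 0.6725i), (0.218 - 0.6725i)).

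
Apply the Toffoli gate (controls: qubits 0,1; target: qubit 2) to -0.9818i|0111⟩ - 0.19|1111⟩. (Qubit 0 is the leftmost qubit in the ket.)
-0.9818i|0111⟩ - 0.19|1101⟩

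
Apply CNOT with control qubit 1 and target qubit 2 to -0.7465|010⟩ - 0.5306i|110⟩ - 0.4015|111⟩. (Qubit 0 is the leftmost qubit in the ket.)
-0.7465|011⟩ - 0.4015|110⟩ - 0.5306i|111⟩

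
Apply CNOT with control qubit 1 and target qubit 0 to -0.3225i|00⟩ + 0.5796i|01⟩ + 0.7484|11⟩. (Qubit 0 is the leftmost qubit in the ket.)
-0.3225i|00⟩ + 0.7484|01⟩ + 0.5796i|11⟩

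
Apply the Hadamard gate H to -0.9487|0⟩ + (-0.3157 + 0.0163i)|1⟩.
(-0.8941 + 0.01153i)|0⟩ + (-0.4476 - 0.01153i)|1⟩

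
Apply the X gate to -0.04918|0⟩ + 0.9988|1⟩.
0.9988|0⟩ - 0.04918|1⟩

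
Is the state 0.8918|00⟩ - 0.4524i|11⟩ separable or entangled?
Entangled

Writing the state as a|00⟩ + b|01⟩ + c|10⟩ + d|11⟩, it is a product state iff ad − bc = 0.
Here (a, b, c, d) = (0.8918, 0, 0, -0.4524i): ad − bc = (0.8918)(-0.4524i) − (0)(0) = -0.4035i ≠ 0, so the state is entangled.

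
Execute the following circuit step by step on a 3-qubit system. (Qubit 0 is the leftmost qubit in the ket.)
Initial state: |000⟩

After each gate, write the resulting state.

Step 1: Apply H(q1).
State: 1/√2|000⟩ + 1/√2|010⟩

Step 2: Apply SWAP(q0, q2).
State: 1/√2|000⟩ + 1/√2|010⟩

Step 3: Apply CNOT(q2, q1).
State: 1/√2|000⟩ + 1/√2|010⟩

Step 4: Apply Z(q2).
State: 1/√2|000⟩ + 1/√2|010⟩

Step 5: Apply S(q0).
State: 1/√2|000⟩ + 1/√2|010⟩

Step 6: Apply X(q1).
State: 1/√2|000⟩ + 1/√2|010⟩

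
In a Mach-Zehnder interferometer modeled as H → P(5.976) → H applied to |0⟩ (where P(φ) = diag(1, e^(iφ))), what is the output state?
(0.9766 - 0.1512i)|0⟩ + (0.02341 + 0.1512i)|1⟩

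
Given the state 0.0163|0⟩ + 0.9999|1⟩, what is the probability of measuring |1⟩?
0.9998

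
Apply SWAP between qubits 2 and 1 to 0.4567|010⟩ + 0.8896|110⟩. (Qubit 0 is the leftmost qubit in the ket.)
0.4567|001⟩ + 0.8896|101⟩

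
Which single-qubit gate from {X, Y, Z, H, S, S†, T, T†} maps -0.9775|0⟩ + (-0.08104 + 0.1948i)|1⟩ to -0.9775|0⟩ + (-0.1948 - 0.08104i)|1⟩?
S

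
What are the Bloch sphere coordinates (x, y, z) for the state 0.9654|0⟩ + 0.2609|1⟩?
(0.5037, 0, 0.8639)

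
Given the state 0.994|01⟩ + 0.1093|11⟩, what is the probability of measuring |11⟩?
0.01195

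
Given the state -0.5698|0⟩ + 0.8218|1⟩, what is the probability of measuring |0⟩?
0.3247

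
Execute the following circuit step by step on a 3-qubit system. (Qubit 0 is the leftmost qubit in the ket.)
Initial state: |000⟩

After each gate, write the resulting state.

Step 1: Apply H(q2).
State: 1/√2|000⟩ + 1/√2|001⟩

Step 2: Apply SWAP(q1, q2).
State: 1/√2|000⟩ + 1/√2|010⟩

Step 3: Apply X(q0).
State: 1/√2|100⟩ + 1/√2|110⟩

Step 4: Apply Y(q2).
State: (1/√2)i|101⟩ + (1/√2)i|111⟩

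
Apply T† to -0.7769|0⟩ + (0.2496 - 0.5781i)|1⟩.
-0.7769|0⟩ + (-0.2323 - 0.5853i)|1⟩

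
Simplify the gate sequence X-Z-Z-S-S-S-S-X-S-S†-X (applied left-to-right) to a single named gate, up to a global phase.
X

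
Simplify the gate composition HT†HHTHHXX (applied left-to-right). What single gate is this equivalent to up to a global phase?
H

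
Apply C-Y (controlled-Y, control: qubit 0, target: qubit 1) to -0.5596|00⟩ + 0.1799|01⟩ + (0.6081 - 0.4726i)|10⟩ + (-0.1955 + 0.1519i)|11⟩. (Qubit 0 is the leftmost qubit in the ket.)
-0.5596|00⟩ + 0.1799|01⟩ + (0.1519 + 0.1955i)|10⟩ + (0.4726 + 0.6081i)|11⟩

C-Y leaves the control-|0⟩ kets |00⟩, |01⟩ unchanged and applies Y to qubit 1 on the control-|1⟩ pair (|10⟩, |11⟩).
Y = [[0, -i], [i, 0]].
With a = amp(|10⟩) = (0.6081 - 0.4726i) and b = amp(|11⟩) = (-0.1955 + 0.1519i):
new amp(|10⟩) = (-i)·b = (0.1519 + 0.1955i)
new amp(|11⟩) = (i)·a = (0.4726 + 0.6081i)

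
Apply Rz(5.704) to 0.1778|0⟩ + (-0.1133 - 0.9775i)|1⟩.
(-0.1704 - 0.05077i)|0⟩ + (0.3877 + 0.9044i)|1⟩

Rz(5.704) = [[e^(−iθ/2), 0], [0, e^(iθ/2)]] with e^(±iθ/2) = cos(θ/2) ± i·sin(θ/2); θ = 5.704, cos(θ/2) ≈ -0.95836, sin(θ/2) ≈ 0.285562.
With a = amp(|0⟩) = 0.1778 and b = amp(|1⟩) = (-0.1133 - 0.9775i):
new amp(|0⟩) = (-0.95836 - 0.285562i)·a = (-0.1704 - 0.05077i)
new amp(|1⟩) = (-0.95836 + 0.285562i)·b = (0.3877 + 0.9044i)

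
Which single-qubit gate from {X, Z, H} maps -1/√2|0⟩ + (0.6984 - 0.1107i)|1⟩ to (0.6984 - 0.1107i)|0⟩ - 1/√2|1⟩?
X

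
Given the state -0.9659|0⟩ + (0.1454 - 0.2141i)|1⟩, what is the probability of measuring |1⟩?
0.06698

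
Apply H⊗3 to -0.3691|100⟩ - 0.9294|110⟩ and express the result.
-0.4591|000⟩ - 0.4591|001⟩ + 0.1981|010⟩ + 0.1981|011⟩ + 0.4591|100⟩ + 0.4591|101⟩ - 0.1981|110⟩ - 0.1981|111⟩

H⊗3 gives amp(|y⟩) = (1/2√2) Σ_x (−1)^(x·y) amp(|x⟩), where x·y is the number of positions in which both x and y have a 1.
|000⟩: (-0.3691 - 0.9294)/(2√2) = -0.4591
|001⟩: (-0.3691 - 0.9294)/(2√2) = -0.4591
|010⟩: (-0.3691 + 0.9294)/(2√2) = 0.1981
|011⟩: (-0.3691 + 0.9294)/(2√2) = 0.1981
|100⟩: (0.3691 + 0.9294)/(2√2) = 0.4591
|101⟩: (0.3691 + 0.9294)/(2√2) = 0.4591
|110⟩: (0.3691 - 0.9294)/(2√2) = -0.1981
|111⟩: (0.3691 - 0.9294)/(2√2) = -0.1981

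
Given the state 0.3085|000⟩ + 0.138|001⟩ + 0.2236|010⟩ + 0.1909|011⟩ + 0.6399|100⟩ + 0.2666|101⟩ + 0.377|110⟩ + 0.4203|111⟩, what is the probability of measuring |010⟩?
0.05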